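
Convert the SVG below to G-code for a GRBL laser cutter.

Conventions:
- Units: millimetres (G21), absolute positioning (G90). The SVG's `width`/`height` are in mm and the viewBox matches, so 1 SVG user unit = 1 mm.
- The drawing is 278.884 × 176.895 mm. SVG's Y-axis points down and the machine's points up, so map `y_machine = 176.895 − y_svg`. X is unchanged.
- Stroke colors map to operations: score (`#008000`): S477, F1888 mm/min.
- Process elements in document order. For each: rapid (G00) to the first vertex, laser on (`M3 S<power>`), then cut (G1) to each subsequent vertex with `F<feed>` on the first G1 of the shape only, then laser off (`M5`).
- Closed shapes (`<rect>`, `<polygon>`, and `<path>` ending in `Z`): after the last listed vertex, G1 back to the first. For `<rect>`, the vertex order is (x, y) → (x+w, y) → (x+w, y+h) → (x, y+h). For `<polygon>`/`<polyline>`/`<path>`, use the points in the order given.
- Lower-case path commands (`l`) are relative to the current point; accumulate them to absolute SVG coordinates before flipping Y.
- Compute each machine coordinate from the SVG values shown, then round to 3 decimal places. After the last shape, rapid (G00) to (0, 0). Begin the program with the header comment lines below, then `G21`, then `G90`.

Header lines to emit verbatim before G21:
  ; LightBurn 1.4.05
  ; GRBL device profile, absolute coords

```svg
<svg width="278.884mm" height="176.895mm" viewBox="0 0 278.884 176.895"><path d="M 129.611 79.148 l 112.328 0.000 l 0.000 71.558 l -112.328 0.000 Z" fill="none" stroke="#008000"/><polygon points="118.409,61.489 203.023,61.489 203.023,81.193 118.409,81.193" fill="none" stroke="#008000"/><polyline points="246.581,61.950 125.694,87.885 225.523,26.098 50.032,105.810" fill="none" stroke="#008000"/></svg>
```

; LightBurn 1.4.05
; GRBL device profile, absolute coords
G21
G90
G00 X129.611 Y97.747
M3 S477
G1 X241.939 Y97.747 F1888
G1 X241.939 Y26.189
G1 X129.611 Y26.189
G1 X129.611 Y97.747
M5
G00 X118.409 Y115.406
M3 S477
G1 X203.023 Y115.406 F1888
G1 X203.023 Y95.702
G1 X118.409 Y95.702
G1 X118.409 Y115.406
M5
G00 X246.581 Y114.945
M3 S477
G1 X125.694 Y89.010 F1888
G1 X225.523 Y150.797
G1 X50.032 Y71.085
M5
G00 X0.000 Y0.000

Since the viewBox matches the mm dimensions, user units are millimetres directly. The only transform is the Y-flip y_m = 176.895 − y_svg.

Shape 1 is a rectangle drawn with `<path>`. Its stroke #008000 means score at S477, F1888. After flipping Y the toolpath is (129.611,97.747) → (241.939,97.747) → (241.939,26.189) → (129.611,26.189) → (129.611,97.747), returning to the start.

Shape 2 is a rectangle drawn with `<polygon>`. Its stroke #008000 means score at S477, F1888. After flipping Y the toolpath is (118.409,115.406) → (203.023,115.406) → (203.023,95.702) → (118.409,95.702) → (118.409,115.406), returning to the start.

Shape 3 is a open polyline drawn with `<polyline>`. Its stroke #008000 means score at S477, F1888. After flipping Y the toolpath is (246.581,114.945) → (125.694,89.010) → (225.523,150.797) → (50.032,71.085).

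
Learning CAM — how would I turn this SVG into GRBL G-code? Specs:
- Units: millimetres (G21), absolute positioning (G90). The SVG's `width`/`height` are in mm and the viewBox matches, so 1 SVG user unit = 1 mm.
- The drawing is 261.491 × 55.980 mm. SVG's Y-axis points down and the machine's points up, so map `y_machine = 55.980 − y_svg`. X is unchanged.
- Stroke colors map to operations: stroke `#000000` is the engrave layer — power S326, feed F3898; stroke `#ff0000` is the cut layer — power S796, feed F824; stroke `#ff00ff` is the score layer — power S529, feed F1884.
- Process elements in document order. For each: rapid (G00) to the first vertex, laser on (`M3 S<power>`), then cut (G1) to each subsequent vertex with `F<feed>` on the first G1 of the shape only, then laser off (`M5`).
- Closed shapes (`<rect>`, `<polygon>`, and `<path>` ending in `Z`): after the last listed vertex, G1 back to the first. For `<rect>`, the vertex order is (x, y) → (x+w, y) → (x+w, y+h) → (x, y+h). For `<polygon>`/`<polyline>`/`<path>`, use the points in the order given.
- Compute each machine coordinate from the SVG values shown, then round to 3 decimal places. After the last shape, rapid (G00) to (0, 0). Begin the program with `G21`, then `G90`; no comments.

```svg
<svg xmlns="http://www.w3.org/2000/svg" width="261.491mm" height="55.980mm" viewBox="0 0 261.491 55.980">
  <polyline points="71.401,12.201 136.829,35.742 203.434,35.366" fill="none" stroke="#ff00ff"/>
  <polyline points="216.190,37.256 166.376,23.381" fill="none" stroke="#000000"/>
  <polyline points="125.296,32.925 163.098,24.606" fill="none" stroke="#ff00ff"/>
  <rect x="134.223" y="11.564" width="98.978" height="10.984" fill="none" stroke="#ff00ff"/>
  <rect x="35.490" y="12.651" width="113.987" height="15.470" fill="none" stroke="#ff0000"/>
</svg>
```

viewBox `0 0 261.491 55.980` with mm width/height → 1 unit = 1 mm. Flip: y_m = 55.980 − y_svg.

**Shape 1** — `<polyline>` open polyline, stroke `#ff00ff` → score (S529, F1884). Machine vertices: (71.401,43.779) → (136.829,20.238) → (203.434,20.614). Open path.

**Shape 2** — `<polyline>` line segment, stroke `#000000` → engrave (S326, F3898). Machine vertices: (216.190,18.724) → (166.376,32.599). Open path.

**Shape 3** — `<polyline>` line segment, stroke `#ff00ff` → score (S529, F1884). Machine vertices: (125.296,23.055) → (163.098,31.374). Open path.

**Shape 4** — `<rect>` rectangle, stroke `#ff00ff` → score (S529, F1884). Machine vertices: (134.223,44.416) → (233.201,44.416) → (233.201,33.432) → (134.223,33.432) → (134.223,44.416). Closed: final G1 returns to the first vertex.

**Shape 5** — `<rect>` rectangle, stroke `#ff0000` → cut (S796, F824). Machine vertices: (35.490,43.329) → (149.477,43.329) → (149.477,27.859) → (35.490,27.859) → (35.490,43.329). Closed: final G1 returns to the first vertex.

G21
G90
G00 X71.401 Y43.779
M3 S529
G1 X136.829 Y20.238 F1884
G1 X203.434 Y20.614
M5
G00 X216.190 Y18.724
M3 S326
G1 X166.376 Y32.599 F3898
M5
G00 X125.296 Y23.055
M3 S529
G1 X163.098 Y31.374 F1884
M5
G00 X134.223 Y44.416
M3 S529
G1 X233.201 Y44.416 F1884
G1 X233.201 Y33.432
G1 X134.223 Y33.432
G1 X134.223 Y44.416
M5
G00 X35.490 Y43.329
M3 S796
G1 X149.477 Y43.329 F824
G1 X149.477 Y27.859
G1 X35.490 Y27.859
G1 X35.490 Y43.329
M5
G00 X0.000 Y0.000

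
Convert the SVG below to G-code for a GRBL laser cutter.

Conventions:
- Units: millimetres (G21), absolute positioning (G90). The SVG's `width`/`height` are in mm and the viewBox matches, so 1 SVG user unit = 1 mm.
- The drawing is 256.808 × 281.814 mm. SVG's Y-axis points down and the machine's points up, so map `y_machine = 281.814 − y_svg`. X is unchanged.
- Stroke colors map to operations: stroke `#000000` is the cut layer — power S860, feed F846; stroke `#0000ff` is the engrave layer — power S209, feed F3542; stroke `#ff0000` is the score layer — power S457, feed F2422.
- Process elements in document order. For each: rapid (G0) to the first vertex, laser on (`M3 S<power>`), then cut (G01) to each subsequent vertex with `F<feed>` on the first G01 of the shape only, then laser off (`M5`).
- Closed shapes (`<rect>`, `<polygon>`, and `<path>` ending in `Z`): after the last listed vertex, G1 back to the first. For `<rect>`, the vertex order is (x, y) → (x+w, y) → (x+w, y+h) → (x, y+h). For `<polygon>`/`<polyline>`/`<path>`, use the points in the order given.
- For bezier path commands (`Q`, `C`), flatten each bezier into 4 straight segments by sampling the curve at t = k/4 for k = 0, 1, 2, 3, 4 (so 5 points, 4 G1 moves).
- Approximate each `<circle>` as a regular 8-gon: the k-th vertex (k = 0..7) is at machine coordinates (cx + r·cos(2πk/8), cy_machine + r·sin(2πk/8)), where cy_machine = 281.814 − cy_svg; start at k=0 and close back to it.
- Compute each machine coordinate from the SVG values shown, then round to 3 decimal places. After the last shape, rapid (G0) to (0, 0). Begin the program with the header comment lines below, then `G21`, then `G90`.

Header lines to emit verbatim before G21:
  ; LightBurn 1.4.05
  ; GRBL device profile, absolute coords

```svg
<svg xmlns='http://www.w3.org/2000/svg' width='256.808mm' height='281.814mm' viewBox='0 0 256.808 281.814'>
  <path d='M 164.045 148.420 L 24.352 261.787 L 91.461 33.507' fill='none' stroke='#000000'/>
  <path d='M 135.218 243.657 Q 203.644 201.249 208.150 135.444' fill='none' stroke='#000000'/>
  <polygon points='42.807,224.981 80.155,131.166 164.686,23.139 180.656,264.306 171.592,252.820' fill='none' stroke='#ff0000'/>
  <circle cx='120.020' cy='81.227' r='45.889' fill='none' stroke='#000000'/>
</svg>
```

; LightBurn 1.4.05
; GRBL device profile, absolute coords
G21
G90
G0 X164.045 Y133.394
M3 S860
G01 X24.352 Y20.027 F846
G01 X91.461 Y248.307
M5
G0 X135.218 Y38.157
M3 S860
G01 X165.436 Y60.823 F846
G01 X187.664 Y86.414
G01 X201.902 Y114.930
G01 X208.150 Y146.370
M5
G0 X42.807 Y56.833
M3 S457
G01 X80.155 Y150.648 F2422
G01 X164.686 Y258.675
G01 X180.656 Y17.508
G01 X171.592 Y28.994
G01 X42.807 Y56.833
M5
G0 X165.909 Y200.587
M3 S860
G01 X152.468 Y233.035 F846
G01 X120.020 Y246.476
G01 X87.572 Y233.035
G01 X74.131 Y200.587
G01 X87.572 Y168.139
G01 X120.020 Y154.698
G01 X152.468 Y168.139
G01 X165.909 Y200.587
M5
G0 X0.000 Y0.000

Since the viewBox matches the mm dimensions, user units are millimetres directly. The only transform is the Y-flip y_m = 281.814 − y_svg.

Shape 1 is a open polyline drawn with `<path>`. Its stroke #000000 means cut at S860, F846. After flipping Y the toolpath is (164.045,133.394) → (24.352,20.027) → (91.461,248.307).

Shape 2 is a quadratic bezier drawn with `<path>`. Its stroke #000000 means cut at S860, F846. After flipping Y the toolpath is (135.218,38.157) → (165.436,60.823) → (187.664,86.414) → (201.902,114.930) → (208.150,146.370).

Shape 3 is a closed polygon drawn with `<polygon>`. Its stroke #ff0000 means score at S457, F2422. After flipping Y the toolpath is (42.807,56.833) → (80.155,150.648) → (164.686,258.675) → (180.656,17.508) → (171.592,28.994) → (42.807,56.833), returning to the start.

Shape 4 is a circle drawn with `<circle>`. Its stroke #000000 means cut at S860, F846. After flipping Y the toolpath is (165.909,200.587) → (152.468,233.035) → (120.020,246.476) → (87.572,233.035) → (74.131,200.587) → (87.572,168.139) → (120.020,154.698) → (152.468,168.139) → (165.909,200.587), returning to the start.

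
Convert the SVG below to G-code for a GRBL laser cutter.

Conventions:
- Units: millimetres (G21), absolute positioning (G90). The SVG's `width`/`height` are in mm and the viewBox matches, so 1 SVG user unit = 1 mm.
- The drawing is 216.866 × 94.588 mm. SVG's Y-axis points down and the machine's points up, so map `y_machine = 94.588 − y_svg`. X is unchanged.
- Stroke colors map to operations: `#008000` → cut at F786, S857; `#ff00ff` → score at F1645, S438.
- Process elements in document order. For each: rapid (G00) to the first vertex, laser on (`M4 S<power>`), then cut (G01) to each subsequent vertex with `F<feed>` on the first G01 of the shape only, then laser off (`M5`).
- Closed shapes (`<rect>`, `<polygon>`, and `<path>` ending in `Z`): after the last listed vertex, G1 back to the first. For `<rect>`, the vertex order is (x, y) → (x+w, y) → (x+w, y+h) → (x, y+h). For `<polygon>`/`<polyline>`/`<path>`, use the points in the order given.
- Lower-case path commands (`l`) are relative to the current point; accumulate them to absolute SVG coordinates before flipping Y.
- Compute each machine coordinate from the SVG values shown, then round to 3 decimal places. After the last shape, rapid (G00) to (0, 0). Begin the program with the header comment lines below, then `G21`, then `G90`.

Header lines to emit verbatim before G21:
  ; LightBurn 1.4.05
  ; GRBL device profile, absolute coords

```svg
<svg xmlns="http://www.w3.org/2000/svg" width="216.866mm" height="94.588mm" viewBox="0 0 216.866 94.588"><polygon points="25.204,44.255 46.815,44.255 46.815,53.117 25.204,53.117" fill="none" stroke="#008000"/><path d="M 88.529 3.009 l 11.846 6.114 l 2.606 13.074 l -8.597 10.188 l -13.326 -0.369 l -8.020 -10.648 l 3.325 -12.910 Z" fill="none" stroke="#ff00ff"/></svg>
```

; LightBurn 1.4.05
; GRBL device profile, absolute coords
G21
G90
G00 X25.204 Y50.333
M4 S857
G01 X46.815 Y50.333 F786
G01 X46.815 Y41.471
G01 X25.204 Y41.471
G01 X25.204 Y50.333
M5
G00 X88.529 Y91.579
M4 S438
G01 X100.375 Y85.465 F1645
G01 X102.981 Y72.391
G01 X94.384 Y62.203
G01 X81.058 Y62.572
G01 X73.038 Y73.220
G01 X76.363 Y86.130
G01 X88.529 Y91.579
M5
G00 X0.000 Y0.000

1 u = 1 mm; y_m = 94.588 − y.

[1] `<polygon>` rectangle, #008000→cut S857 F786: (25.204,50.333) → (46.815,50.333) → (46.815,41.471) → (25.204,41.471) → (25.204,50.333) (closed)

[2] `<path>` regular polygon, #ff00ff→score S438 F1645: (88.529,91.579) → (100.375,85.465) → (102.981,72.391) → (94.384,62.203) → (81.058,62.572) → (73.038,73.220) → (76.363,86.130) → (88.529,91.579) (closed)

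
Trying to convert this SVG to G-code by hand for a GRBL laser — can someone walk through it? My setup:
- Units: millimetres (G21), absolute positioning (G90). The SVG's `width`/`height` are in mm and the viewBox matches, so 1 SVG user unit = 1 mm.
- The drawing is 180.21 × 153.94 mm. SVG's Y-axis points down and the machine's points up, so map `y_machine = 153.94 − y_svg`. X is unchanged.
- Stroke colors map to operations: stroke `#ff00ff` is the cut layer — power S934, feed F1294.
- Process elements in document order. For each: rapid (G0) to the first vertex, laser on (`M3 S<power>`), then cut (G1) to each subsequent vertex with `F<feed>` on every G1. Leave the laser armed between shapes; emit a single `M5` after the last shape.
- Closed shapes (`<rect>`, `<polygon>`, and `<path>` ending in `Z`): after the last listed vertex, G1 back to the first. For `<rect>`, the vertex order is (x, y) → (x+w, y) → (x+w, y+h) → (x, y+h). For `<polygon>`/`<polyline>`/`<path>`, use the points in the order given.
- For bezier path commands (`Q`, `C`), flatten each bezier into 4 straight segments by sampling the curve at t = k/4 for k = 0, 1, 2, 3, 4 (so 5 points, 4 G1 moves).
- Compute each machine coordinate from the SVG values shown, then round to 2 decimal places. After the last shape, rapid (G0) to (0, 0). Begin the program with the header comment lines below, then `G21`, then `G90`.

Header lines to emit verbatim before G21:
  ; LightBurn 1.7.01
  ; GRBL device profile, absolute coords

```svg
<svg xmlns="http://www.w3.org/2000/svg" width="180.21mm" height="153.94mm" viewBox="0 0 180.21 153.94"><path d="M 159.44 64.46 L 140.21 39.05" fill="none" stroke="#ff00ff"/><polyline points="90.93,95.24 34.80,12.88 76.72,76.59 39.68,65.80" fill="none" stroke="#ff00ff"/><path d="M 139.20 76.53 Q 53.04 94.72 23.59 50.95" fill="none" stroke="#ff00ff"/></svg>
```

; LightBurn 1.7.01
; GRBL device profile, absolute coords
G21
G90
G0 X159.44 Y89.48
M3 S934
G1 X140.21 Y114.89 F1294
G0 X90.93 Y58.70
M3 S934
G1 X34.80 Y141.06 F1294
G1 X76.72 Y77.35 F1294
G1 X39.68 Y88.14 F1294
G0 X139.20 Y77.41
M3 S934
G1 X99.66 Y72.19 F1294
G1 X67.22 Y74.71 F1294
G1 X41.86 Y84.98 F1294
G1 X23.59 Y102.99 F1294
M5
G0 X0.00 Y0.00

viewBox `0 0 180.21 153.94` with mm width/height → 1 unit = 1 mm. Flip: y_m = 153.94 − y_svg.

**Shape 1** — `<path>` line segment, stroke `#ff00ff` → cut (S934, F1294). Machine vertices: (159.44,89.48) → (140.21,114.89). Open path.

**Shape 2** — `<polyline>` open polyline, stroke `#ff00ff` → cut (S934, F1294). Machine vertices: (90.93,58.70) → (34.80,141.06) → (76.72,77.35) → (39.68,88.14). Open path.

**Shape 3** — `<path>` quadratic bezier, stroke `#ff00ff` → cut (S934, F1294). Control points (SVG): P0=(139.20,76.53), P1=(53.04,94.72), P2=(23.59,50.95); sampled at t=k/4. Machine vertices: (139.20,77.41) → (99.66,72.19) → (67.22,74.71) → (41.86,84.98) → (23.59,102.99). Open path.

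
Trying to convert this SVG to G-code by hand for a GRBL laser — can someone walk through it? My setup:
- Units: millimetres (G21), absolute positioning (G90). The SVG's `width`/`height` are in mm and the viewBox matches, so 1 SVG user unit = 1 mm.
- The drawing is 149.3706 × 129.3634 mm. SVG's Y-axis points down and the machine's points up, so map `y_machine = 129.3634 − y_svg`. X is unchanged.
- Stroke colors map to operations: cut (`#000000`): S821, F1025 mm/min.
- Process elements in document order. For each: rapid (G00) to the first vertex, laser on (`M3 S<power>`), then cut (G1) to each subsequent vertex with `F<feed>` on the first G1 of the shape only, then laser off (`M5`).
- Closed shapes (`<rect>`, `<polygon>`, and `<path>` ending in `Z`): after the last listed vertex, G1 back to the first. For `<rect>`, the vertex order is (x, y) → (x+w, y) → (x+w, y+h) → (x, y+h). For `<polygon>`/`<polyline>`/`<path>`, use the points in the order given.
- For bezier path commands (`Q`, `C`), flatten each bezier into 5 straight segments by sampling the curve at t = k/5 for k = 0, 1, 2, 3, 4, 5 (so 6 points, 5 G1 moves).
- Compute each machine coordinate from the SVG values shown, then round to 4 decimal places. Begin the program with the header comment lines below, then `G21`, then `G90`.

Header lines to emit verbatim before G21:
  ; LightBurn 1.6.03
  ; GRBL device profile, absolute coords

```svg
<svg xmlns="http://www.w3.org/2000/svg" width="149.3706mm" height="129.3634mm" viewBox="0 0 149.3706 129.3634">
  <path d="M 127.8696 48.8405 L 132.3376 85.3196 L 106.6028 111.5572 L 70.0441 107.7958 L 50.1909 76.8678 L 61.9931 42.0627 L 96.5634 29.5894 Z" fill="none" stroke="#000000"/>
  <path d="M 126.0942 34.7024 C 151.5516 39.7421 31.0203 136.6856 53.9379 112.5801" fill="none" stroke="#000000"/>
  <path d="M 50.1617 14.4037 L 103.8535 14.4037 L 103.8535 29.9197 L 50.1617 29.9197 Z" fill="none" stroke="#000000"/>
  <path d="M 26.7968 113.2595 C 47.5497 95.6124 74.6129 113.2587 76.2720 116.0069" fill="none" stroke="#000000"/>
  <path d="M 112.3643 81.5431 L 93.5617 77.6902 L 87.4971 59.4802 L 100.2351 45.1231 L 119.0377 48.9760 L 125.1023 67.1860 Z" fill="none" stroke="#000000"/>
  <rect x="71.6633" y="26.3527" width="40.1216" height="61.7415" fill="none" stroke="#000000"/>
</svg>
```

viewBox `0 0 149.3706 129.3634` with mm width/height → 1 unit = 1 mm. Flip: y_m = 129.3634 − y_svg.

**Shape 1** — `<path>` regular polygon, stroke `#000000` → cut (S821, F1025). Machine vertices: (127.8696,80.5229) → (132.3376,44.0438) → (106.6028,17.8062) → (70.0441,21.5676) → (50.1909,52.4956) → (61.9931,87.3007) → (96.5634,99.7740) → (127.8696,80.5229). Closed: final G1 returns to the first vertex.

**Shape 2** — `<path>` cubic bezier, stroke `#000000` → cut (S821, F1025). Control points (SVG): P0=(126.0942,34.7024), P1=(151.5516,39.7421), P2=(31.0203,136.6856), P3=(53.9379,112.5801); sampled at t=k/5. Machine vertices: (126.0942,94.6610) → (126.1655,82.3123) → (105.0925,58.1285) → (76.7682,32.3312) → (55.0857,15.1423) → (53.9379,16.7833). Open path.

**Shape 3** — `<path>` rectangle, stroke `#000000` → cut (S821, F1025). Machine vertices: (50.1617,114.9597) → (103.8535,114.9597) → (103.8535,99.4437) → (50.1617,99.4437) → (50.1617,114.9597). Closed: final G1 returns to the first vertex.

**Shape 4** — `<path>` cubic bezier, stroke `#000000` → cut (S821, F1025). Control points (SVG): P0=(26.7968,113.2595), P1=(47.5497,95.6124), P2=(74.6129,113.2587), P3=(76.2720,116.0069); sampled at t=k/5. Machine vertices: (26.7968,16.1039) → (39.7521,22.8585) → (52.6995,23.5518) → (64.1168,20.5932) → (72.4818,16.3917) → (76.2720,13.3565). Open path.

**Shape 5** — `<path>` regular polygon, stroke `#000000` → cut (S821, F1025). Machine vertices: (112.3643,47.8203) → (93.5617,51.6732) → (87.4971,69.8832) → (100.2351,84.2403) → (119.0377,80.3874) → (125.1023,62.1774) → (112.3643,47.8203). Closed: final G1 returns to the first vertex.

**Shape 6** — `<rect>` rectangle, stroke `#000000` → cut (S821, F1025). Machine vertices: (71.6633,103.0107) → (111.7849,103.0107) → (111.7849,41.2692) → (71.6633,41.2692) → (71.6633,103.0107). Closed: final G1 returns to the first vertex.

; LightBurn 1.6.03
; GRBL device profile, absolute coords
G21
G90
G00 X127.8696 Y80.5229
M3 S821
G1 X132.3376 Y44.0438 F1025
G1 X106.6028 Y17.8062
G1 X70.0441 Y21.5676
G1 X50.1909 Y52.4956
G1 X61.9931 Y87.3007
G1 X96.5634 Y99.7740
G1 X127.8696 Y80.5229
M5
G00 X126.0942 Y94.6610
M3 S821
G1 X126.1655 Y82.3123 F1025
G1 X105.0925 Y58.1285
G1 X76.7682 Y32.3312
G1 X55.0857 Y15.1423
G1 X53.9379 Y16.7833
M5
G00 X50.1617 Y114.9597
M3 S821
G1 X103.8535 Y114.9597 F1025
G1 X103.8535 Y99.4437
G1 X50.1617 Y99.4437
G1 X50.1617 Y114.9597
M5
G00 X26.7968 Y16.1039
M3 S821
G1 X39.7521 Y22.8585 F1025
G1 X52.6995 Y23.5518
G1 X64.1168 Y20.5932
G1 X72.4818 Y16.3917
G1 X76.2720 Y13.3565
M5
G00 X112.3643 Y47.8203
M3 S821
G1 X93.5617 Y51.6732 F1025
G1 X87.4971 Y69.8832
G1 X100.2351 Y84.2403
G1 X119.0377 Y80.3874
G1 X125.1023 Y62.1774
G1 X112.3643 Y47.8203
M5
G00 X71.6633 Y103.0107
M3 S821
G1 X111.7849 Y103.0107 F1025
G1 X111.7849 Y41.2692
G1 X71.6633 Y41.2692
G1 X71.6633 Y103.0107
M5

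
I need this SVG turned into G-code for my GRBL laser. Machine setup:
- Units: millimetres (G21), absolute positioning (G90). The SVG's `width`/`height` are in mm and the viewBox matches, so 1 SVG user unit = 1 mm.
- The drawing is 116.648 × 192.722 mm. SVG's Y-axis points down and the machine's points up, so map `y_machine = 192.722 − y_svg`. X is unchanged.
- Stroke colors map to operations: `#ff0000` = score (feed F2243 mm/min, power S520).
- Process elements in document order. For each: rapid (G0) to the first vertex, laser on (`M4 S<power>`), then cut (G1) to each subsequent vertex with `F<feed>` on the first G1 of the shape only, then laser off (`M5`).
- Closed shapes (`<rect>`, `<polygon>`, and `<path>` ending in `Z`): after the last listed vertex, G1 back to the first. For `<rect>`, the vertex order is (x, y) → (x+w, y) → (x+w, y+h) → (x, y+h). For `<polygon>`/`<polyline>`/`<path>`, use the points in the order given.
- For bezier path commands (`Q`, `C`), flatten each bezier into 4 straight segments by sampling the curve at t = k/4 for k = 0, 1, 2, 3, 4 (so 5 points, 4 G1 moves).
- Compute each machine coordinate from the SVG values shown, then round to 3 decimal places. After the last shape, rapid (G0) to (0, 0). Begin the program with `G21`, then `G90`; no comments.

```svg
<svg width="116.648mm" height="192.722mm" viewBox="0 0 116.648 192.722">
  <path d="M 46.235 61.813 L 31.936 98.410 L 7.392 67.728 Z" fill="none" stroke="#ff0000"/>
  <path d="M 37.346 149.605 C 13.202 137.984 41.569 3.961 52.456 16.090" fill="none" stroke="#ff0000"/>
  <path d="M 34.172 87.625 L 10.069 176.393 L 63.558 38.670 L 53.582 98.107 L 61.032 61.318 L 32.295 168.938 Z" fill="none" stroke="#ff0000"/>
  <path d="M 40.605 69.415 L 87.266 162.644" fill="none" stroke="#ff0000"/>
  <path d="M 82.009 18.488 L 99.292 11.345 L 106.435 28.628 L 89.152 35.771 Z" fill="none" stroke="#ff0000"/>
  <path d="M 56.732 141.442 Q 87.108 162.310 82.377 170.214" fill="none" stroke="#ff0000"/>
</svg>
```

Since the viewBox matches the mm dimensions, user units are millimetres directly. The only transform is the Y-flip y_m = 192.722 − y_svg.

Shape 1 is a regular polygon drawn with `<path>`. Its stroke #ff0000 means score at S520, F2243. After flipping Y the toolpath is (46.235,130.909) → (31.936,94.312) → (7.392,124.994) → (46.235,130.909), returning to the start.

Shape 2 is a cubic bezier drawn with `<path>`. Its stroke #ff0000 means score at S520, F2243. After flipping Y the toolpath is (37.346,43.117) → (27.990,70.587) → (31.764,118.781) → (42.107,162.521) → (52.456,176.632).

Shape 3 is a closed polygon drawn with `<path>`. Its stroke #ff0000 means score at S520, F2243. After flipping Y the toolpath is (34.172,105.097) → (10.069,16.329) → (63.558,154.052) → (53.582,94.615) → (61.032,131.404) → (32.295,23.784) → (34.172,105.097), returning to the start.

Shape 4 is a line segment drawn with `<path>`. Its stroke #ff0000 means score at S520, F2243. After flipping Y the toolpath is (40.605,123.307) → (87.266,30.078).

Shape 5 is a regular polygon drawn with `<path>`. Its stroke #ff0000 means score at S520, F2243. After flipping Y the toolpath is (82.009,174.234) → (99.292,181.377) → (106.435,164.094) → (89.152,156.951) → (82.009,174.234), returning to the start.

Shape 6 is a quadratic bezier drawn with `<path>`. Its stroke #ff0000 means score at S520, F2243. After flipping Y the toolpath is (56.732,51.280) → (69.726,41.656) → (78.331,33.653) → (82.548,27.270) → (82.377,22.508).

G21
G90
G0 X46.235 Y130.909
M4 S520
G1 X31.936 Y94.312 F2243
G1 X7.392 Y124.994
G1 X46.235 Y130.909
M5
G0 X37.346 Y43.117
M4 S520
G1 X27.990 Y70.587 F2243
G1 X31.764 Y118.781
G1 X42.107 Y162.521
G1 X52.456 Y176.632
M5
G0 X34.172 Y105.097
M4 S520
G1 X10.069 Y16.329 F2243
G1 X63.558 Y154.052
G1 X53.582 Y94.615
G1 X61.032 Y131.404
G1 X32.295 Y23.784
G1 X34.172 Y105.097
M5
G0 X40.605 Y123.307
M4 S520
G1 X87.266 Y30.078 F2243
M5
G0 X82.009 Y174.234
M4 S520
G1 X99.292 Y181.377 F2243
G1 X106.435 Y164.094
G1 X89.152 Y156.951
G1 X82.009 Y174.234
M5
G0 X56.732 Y51.280
M4 S520
G1 X69.726 Y41.656 F2243
G1 X78.331 Y33.653
G1 X82.548 Y27.270
G1 X82.377 Y22.508
M5
G0 X0.000 Y0.000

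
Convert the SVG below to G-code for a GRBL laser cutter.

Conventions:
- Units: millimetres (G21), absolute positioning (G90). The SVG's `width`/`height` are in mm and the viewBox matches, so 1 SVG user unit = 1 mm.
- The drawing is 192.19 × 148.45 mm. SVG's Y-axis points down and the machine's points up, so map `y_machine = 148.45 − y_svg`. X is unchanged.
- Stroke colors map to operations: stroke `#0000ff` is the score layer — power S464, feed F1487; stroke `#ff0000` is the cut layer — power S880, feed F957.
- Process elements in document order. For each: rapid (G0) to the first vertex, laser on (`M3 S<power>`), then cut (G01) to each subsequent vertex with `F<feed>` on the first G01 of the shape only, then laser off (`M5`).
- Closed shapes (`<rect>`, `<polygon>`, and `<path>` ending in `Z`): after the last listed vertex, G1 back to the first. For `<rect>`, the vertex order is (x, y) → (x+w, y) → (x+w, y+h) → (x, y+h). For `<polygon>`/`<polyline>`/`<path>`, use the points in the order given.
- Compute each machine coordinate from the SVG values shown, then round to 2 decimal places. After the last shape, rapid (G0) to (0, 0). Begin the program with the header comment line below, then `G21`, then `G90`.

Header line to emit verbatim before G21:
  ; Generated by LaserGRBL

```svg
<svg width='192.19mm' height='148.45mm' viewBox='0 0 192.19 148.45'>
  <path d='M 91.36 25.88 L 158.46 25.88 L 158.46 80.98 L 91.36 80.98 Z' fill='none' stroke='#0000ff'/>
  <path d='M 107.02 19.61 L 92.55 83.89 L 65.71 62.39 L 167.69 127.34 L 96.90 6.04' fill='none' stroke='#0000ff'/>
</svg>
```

; Generated by LaserGRBL
G21
G90
G0 X91.36 Y122.57
M3 S464
G01 X158.46 Y122.57 F1487
G01 X158.46 Y67.47
G01 X91.36 Y67.47
G01 X91.36 Y122.57
M5
G0 X107.02 Y128.84
M3 S464
G01 X92.55 Y64.56 F1487
G01 X65.71 Y86.06
G01 X167.69 Y21.11
G01 X96.90 Y142.41
M5
G0 X0.00 Y0.00

viewBox `0 0 192.19 148.45` with mm width/height → 1 unit = 1 mm. Flip: y_m = 148.45 − y_svg.

**Shape 1** — `<path>` rectangle, stroke `#0000ff` → score (S464, F1487). Machine vertices: (91.36,122.57) → (158.46,122.57) → (158.46,67.47) → (91.36,67.47) → (91.36,122.57). Closed: final G1 returns to the first vertex.

**Shape 2** — `<path>` open polyline, stroke `#0000ff` → score (S464, F1487). Machine vertices: (107.02,128.84) → (92.55,64.56) → (65.71,86.06) → (167.69,21.11) → (96.90,142.41). Open path.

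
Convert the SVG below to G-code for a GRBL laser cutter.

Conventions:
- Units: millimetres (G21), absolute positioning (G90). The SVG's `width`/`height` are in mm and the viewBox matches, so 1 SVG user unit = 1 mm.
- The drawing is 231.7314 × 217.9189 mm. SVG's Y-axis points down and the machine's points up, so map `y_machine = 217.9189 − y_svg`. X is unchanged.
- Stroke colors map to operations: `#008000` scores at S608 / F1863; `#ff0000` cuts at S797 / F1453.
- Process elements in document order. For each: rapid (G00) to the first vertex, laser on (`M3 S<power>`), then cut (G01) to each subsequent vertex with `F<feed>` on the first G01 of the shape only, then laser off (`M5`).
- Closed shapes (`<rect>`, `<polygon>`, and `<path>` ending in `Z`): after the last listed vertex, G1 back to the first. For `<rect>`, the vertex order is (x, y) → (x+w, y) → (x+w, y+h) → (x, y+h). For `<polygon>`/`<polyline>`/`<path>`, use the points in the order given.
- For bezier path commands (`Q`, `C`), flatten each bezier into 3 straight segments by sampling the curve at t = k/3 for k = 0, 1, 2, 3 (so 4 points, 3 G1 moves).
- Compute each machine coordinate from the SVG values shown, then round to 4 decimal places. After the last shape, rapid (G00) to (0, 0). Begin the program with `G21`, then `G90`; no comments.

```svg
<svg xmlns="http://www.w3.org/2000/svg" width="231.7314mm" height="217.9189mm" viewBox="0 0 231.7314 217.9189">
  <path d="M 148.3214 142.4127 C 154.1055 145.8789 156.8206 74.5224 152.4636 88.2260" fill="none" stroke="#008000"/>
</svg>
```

viewBox `0 0 231.7314 217.9189` with mm width/height → 1 unit = 1 mm. Flip: y_m = 217.9189 − y_svg.

**Shape 1** — `<path>` cubic bezier, stroke `#008000` → score (S608, F1863). Control points (SVG): P0=(148.3214,142.4127), P1=(154.1055,145.8789), P2=(156.8206,74.5224), P3=(152.4636,88.2260); sampled at t=k/3. Machine vertices: (148.3214,75.5062) → (152.9342,91.0593) → (154.6115,120.9647) → (152.4636,129.6929). Open path.

G21
G90
G00 X148.3214 Y75.5062
M3 S608
G01 X152.9342 Y91.0593 F1863
G01 X154.6115 Y120.9647
G01 X152.4636 Y129.6929
M5
G00 X0.0000 Y0.0000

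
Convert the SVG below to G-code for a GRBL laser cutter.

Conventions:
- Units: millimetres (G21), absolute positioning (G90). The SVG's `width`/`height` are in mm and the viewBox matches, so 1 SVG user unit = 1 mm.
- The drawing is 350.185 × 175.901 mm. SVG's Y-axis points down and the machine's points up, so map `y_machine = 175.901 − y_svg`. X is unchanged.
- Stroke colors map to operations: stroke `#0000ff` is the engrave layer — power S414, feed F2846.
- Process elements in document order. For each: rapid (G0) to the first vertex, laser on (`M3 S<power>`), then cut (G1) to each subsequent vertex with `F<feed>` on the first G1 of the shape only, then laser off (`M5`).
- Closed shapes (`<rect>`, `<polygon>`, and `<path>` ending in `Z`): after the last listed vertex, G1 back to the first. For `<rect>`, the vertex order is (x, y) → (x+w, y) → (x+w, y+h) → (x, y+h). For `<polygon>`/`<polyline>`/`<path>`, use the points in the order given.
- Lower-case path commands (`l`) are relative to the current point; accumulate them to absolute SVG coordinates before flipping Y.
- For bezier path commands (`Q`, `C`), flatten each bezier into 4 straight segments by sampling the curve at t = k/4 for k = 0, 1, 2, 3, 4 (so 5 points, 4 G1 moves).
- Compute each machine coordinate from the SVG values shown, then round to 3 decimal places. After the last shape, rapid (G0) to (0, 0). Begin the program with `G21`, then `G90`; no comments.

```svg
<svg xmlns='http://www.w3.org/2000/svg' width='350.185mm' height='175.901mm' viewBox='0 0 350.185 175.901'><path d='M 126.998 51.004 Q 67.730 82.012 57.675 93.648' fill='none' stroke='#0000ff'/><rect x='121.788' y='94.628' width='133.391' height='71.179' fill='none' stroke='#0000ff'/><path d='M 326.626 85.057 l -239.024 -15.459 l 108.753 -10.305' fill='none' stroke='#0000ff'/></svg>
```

G21
G90
G0 X126.998 Y124.897
M3 S414
G1 X100.440 Y110.604 F2846
G1 X80.033 Y98.732
G1 X65.778 Y89.282
G1 X57.675 Y82.253
M5
G0 X121.788 Y81.273
M3 S414
G1 X255.179 Y81.273 F2846
G1 X255.179 Y10.094
G1 X121.788 Y10.094
G1 X121.788 Y81.273
M5
G0 X326.626 Y90.844
M3 S414
G1 X87.602 Y106.303 F2846
G1 X196.355 Y116.608
M5
G0 X0.000 Y0.000

Since the viewBox matches the mm dimensions, user units are millimetres directly. The only transform is the Y-flip y_m = 175.901 − y_svg.

Shape 1 is a quadratic bezier drawn with `<path>`. Its stroke #0000ff means engrave at S414, F2846. After flipping Y the toolpath is (126.998,124.897) → (100.440,110.604) → (80.033,98.732) → (65.778,89.282) → (57.675,82.253).

Shape 2 is a rectangle drawn with `<rect>`. Its stroke #0000ff means engrave at S414, F2846. After flipping Y the toolpath is (121.788,81.273) → (255.179,81.273) → (255.179,10.094) → (121.788,10.094) → (121.788,81.273), returning to the start.

Shape 3 is a open polyline drawn with `<path>`. Its stroke #0000ff means engrave at S414, F2846. After flipping Y the toolpath is (326.626,90.844) → (87.602,106.303) → (196.355,116.608).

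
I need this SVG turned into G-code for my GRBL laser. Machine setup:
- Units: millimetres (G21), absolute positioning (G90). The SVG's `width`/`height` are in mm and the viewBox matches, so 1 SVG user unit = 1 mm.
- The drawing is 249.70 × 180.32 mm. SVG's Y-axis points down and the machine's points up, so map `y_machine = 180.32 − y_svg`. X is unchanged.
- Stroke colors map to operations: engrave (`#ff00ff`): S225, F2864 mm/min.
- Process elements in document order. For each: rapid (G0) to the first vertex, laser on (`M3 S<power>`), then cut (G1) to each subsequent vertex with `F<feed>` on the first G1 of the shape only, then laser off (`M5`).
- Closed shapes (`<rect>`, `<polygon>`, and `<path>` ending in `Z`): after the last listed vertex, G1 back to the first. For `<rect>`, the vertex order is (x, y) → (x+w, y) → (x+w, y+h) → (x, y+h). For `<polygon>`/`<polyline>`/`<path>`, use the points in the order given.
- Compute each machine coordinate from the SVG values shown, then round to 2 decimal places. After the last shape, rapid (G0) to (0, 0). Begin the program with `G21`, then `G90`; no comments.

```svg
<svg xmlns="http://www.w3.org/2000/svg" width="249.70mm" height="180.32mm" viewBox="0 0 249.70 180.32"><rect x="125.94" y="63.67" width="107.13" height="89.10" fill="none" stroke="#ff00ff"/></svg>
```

viewBox `0 0 249.70 180.32` with mm width/height → 1 unit = 1 mm. Flip: y_m = 180.32 − y_svg.

**Shape 1** — `<rect>` rectangle, stroke `#ff00ff` → engrave (S225, F2864). Machine vertices: (125.94,116.65) → (233.07,116.65) → (233.07,27.55) → (125.94,27.55) → (125.94,116.65). Closed: final G1 returns to the first vertex.

G21
G90
G0 X125.94 Y116.65
M3 S225
G1 X233.07 Y116.65 F2864
G1 X233.07 Y27.55
G1 X125.94 Y27.55
G1 X125.94 Y116.65
M5
G0 X0.00 Y0.00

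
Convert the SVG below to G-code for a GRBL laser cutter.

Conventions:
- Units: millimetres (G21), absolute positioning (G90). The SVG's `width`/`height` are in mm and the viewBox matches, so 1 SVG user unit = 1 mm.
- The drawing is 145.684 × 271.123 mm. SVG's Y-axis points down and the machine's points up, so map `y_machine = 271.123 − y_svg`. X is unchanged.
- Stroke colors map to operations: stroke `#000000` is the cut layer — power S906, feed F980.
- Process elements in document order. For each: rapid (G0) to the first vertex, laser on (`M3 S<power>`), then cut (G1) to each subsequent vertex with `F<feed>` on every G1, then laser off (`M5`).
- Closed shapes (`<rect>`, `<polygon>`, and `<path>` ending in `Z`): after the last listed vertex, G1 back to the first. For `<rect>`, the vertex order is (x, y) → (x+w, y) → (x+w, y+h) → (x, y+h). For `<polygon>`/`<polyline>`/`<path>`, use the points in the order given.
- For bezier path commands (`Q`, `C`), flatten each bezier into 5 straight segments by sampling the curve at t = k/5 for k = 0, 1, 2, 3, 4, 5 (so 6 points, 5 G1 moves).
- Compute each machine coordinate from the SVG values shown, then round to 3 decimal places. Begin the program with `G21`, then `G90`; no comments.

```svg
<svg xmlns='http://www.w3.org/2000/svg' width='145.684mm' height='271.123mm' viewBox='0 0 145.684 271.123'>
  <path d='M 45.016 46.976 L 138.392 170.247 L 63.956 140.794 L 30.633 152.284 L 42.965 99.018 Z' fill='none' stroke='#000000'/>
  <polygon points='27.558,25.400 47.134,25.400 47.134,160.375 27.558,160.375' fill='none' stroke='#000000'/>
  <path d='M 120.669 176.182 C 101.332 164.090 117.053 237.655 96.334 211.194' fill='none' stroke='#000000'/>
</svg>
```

viewBox `0 0 145.684 271.123` with mm width/height → 1 unit = 1 mm. Flip: y_m = 271.123 − y_svg.

**Shape 1** — `<path>` closed polygon, stroke `#000000` → cut (S906, F980). Machine vertices: (45.016,224.147) → (138.392,100.876) → (63.956,130.329) → (30.633,118.839) → (42.965,172.105) → (45.016,224.147). Closed: final G1 returns to the first vertex.

**Shape 2** — `<polygon>` rectangle, stroke `#000000` → cut (S906, F980). Machine vertices: (27.558,245.723) → (47.134,245.723) → (47.134,110.748) → (27.558,110.748) → (27.558,245.723). Closed: final G1 returns to the first vertex.

**Shape 3** — `<path>` cubic bezier, stroke `#000000` → cut (S906, F980). Control points (SVG): P0=(120.669,176.182), P1=(101.332,164.090), P2=(117.053,237.655), P3=(96.334,211.194); sampled at t=k/5. Machine vertices: (120.669,94.941) → (112.702,93.403) → (109.717,80.220) → (108.281,64.305) → (104.965,54.570) → (96.334,59.929). Open path.

G21
G90
G0 X45.016 Y224.147
M3 S906
G1 X138.392 Y100.876 F980
G1 X63.956 Y130.329 F980
G1 X30.633 Y118.839 F980
G1 X42.965 Y172.105 F980
G1 X45.016 Y224.147 F980
M5
G0 X27.558 Y245.723
M3 S906
G1 X47.134 Y245.723 F980
G1 X47.134 Y110.748 F980
G1 X27.558 Y110.748 F980
G1 X27.558 Y245.723 F980
M5
G0 X120.669 Y94.941
M3 S906
G1 X112.702 Y93.403 F980
G1 X109.717 Y80.220 F980
G1 X108.281 Y64.305 F980
G1 X104.965 Y54.570 F980
G1 X96.334 Y59.929 F980
M5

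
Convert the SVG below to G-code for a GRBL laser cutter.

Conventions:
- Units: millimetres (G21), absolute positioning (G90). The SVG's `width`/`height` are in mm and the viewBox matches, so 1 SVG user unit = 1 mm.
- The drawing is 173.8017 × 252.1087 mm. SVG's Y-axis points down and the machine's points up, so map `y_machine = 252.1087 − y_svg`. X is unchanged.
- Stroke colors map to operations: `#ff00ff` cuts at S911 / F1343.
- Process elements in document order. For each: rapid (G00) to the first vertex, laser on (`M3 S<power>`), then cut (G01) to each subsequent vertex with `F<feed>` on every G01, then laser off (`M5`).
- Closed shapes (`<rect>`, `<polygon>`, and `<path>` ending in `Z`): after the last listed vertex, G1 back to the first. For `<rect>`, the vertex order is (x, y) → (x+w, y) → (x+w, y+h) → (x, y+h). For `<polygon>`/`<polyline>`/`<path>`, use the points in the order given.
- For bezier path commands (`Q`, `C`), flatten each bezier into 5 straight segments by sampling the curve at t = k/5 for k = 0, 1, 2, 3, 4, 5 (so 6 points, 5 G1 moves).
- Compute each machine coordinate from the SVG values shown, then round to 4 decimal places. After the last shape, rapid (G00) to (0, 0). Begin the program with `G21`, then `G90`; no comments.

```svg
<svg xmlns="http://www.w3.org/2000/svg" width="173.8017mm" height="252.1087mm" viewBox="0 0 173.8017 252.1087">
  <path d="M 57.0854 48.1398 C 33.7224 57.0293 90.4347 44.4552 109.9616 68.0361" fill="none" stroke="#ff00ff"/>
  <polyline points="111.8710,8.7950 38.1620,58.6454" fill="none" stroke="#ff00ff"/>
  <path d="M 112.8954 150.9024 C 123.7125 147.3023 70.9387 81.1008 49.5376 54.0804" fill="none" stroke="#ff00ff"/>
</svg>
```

Since the viewBox matches the mm dimensions, user units are millimetres directly. The only transform is the Y-flip y_m = 252.1087 − y_svg.

Shape 1 is a cubic bezier drawn with `<path>`. Its stroke #ff00ff means cut at S911, F1343. After flipping Y the toolpath is (57.0854,203.9689) → (51.7386,200.7499) → (59.9813,199.9164) → (76.1850,198.7029) → (94.7213,194.3435) → (109.9616,184.0726).

Shape 2 is a line segment drawn with `<polyline>`. Its stroke #ff00ff means cut at S911, F1343. After flipping Y the toolpath is (111.8710,243.3137) → (38.1620,193.4633).

Shape 3 is a cubic bezier drawn with `<path>`. Its stroke #ff00ff means cut at S911, F1343. After flipping Y the toolpath is (112.8954,101.2063) → (112.5145,110.0643) → (101.4300,129.0610) → (84.2001,153.3110) → (65.3833,177.9286) → (49.5376,198.0283).

G21
G90
G00 X57.0854 Y203.9689
M3 S911
G01 X51.7386 Y200.7499 F1343
G01 X59.9813 Y199.9164 F1343
G01 X76.1850 Y198.7029 F1343
G01 X94.7213 Y194.3435 F1343
G01 X109.9616 Y184.0726 F1343
M5
G00 X111.8710 Y243.3137
M3 S911
G01 X38.1620 Y193.4633 F1343
M5
G00 X112.8954 Y101.2063
M3 S911
G01 X112.5145 Y110.0643 F1343
G01 X101.4300 Y129.0610 F1343
G01 X84.2001 Y153.3110 F1343
G01 X65.3833 Y177.9286 F1343
G01 X49.5376 Y198.0283 F1343
M5
G00 X0.0000 Y0.0000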